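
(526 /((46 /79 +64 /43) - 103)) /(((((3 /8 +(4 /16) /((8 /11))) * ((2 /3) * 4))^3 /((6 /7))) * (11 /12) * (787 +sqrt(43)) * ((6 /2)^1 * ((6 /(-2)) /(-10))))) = -3599946019840 /3683942192223447 +4574264320 * sqrt(43) /3683942192223447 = -0.00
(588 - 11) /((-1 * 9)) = -577 /9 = -64.11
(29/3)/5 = 29/15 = 1.93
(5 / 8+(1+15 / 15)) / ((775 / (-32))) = -84 / 775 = -0.11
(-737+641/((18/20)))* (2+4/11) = -58.57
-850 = -850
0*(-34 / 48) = 0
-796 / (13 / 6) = -4776 / 13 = -367.38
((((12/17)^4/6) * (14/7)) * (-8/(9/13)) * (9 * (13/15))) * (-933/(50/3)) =417.57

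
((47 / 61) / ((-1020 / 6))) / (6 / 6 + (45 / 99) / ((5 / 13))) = -517 / 248880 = -0.00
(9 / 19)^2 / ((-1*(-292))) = 81 / 105412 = 0.00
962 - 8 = 954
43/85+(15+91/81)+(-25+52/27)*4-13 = -610472/6885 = -88.67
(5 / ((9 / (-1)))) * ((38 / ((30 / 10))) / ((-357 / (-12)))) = -760 / 3213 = -0.24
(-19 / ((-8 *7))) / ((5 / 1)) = 19 / 280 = 0.07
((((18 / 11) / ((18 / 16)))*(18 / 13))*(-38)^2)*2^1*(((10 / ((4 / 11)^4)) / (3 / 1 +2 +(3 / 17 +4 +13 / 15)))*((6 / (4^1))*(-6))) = -99245416050 / 33293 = -2980969.45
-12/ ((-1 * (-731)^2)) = 12/ 534361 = 0.00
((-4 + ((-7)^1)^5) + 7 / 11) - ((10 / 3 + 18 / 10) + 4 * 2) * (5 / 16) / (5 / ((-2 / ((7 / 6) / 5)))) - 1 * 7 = -5177581 / 308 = -16810.33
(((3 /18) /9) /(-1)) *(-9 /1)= 1 /6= 0.17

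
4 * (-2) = -8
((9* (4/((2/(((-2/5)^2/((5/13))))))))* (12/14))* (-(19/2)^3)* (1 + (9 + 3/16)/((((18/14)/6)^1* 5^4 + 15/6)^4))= -32040656043500569023/5822527204375000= -5502.88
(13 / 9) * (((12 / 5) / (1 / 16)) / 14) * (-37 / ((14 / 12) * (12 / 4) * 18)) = -15392 / 6615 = -2.33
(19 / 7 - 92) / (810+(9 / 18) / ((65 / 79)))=-81250 / 737653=-0.11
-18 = -18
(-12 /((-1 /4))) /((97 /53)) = 2544 /97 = 26.23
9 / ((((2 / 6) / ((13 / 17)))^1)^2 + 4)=13689 / 6373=2.15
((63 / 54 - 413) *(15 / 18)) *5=-1715.97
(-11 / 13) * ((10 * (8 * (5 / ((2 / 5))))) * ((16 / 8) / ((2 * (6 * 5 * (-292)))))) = 0.10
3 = 3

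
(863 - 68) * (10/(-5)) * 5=-7950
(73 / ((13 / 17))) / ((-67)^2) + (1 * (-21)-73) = -5484317 / 58357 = -93.98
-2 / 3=-0.67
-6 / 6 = -1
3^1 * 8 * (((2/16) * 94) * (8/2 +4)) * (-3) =-6768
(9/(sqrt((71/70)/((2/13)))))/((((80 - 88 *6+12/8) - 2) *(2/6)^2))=-108 *sqrt(32305)/275977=-0.07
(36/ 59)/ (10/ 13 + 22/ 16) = 3744/ 13157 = 0.28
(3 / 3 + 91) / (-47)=-92 / 47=-1.96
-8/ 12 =-2/ 3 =-0.67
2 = 2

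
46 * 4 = 184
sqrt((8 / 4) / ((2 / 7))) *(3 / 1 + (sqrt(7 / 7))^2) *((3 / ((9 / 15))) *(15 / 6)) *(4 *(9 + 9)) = 3600 *sqrt(7) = 9524.70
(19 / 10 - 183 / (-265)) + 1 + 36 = 20983 / 530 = 39.59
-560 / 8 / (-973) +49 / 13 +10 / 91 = 49977 / 12649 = 3.95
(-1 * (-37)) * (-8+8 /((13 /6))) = -159.38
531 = 531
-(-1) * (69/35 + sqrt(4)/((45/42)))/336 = 403/35280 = 0.01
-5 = -5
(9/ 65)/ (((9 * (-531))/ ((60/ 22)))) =-2/ 25311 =-0.00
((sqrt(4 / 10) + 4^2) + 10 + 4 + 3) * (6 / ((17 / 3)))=18 * sqrt(10) / 85 + 594 / 17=35.61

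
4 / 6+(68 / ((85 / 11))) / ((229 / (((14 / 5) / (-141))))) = 179178 / 269075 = 0.67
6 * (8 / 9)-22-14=-92 / 3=-30.67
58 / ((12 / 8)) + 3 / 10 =1169 / 30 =38.97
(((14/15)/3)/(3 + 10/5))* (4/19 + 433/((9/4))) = 461216/38475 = 11.99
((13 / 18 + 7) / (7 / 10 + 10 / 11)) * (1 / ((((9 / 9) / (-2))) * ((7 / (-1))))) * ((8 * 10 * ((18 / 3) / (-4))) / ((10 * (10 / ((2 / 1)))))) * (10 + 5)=-61160 / 1239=-49.36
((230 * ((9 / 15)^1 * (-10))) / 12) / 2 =-115 / 2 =-57.50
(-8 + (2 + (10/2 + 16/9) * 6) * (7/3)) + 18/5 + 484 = 26062/45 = 579.16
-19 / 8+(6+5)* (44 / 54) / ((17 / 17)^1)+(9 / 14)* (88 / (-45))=5.33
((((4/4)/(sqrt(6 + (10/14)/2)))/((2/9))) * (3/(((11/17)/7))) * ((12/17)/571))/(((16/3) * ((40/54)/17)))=780759 * sqrt(1246)/89441440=0.31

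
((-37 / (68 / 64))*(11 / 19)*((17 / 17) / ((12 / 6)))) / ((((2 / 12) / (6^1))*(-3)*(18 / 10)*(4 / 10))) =162800 / 969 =168.01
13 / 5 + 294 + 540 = 4183 / 5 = 836.60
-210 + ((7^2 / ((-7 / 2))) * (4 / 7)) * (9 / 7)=-1542 / 7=-220.29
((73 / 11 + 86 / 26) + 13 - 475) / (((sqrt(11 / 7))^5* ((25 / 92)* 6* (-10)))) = 24284596* sqrt(77) / 23791625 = 8.96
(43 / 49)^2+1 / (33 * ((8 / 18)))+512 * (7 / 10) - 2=188700403 / 528220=357.24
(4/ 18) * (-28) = -56/ 9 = -6.22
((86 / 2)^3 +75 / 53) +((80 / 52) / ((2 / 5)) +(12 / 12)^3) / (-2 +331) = 2574721483 / 32383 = 79508.43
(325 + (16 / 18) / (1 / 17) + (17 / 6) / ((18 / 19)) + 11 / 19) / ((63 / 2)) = 705233 / 64638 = 10.91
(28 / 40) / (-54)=-7 / 540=-0.01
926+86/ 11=10272/ 11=933.82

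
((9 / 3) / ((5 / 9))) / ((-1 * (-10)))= 27 / 50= 0.54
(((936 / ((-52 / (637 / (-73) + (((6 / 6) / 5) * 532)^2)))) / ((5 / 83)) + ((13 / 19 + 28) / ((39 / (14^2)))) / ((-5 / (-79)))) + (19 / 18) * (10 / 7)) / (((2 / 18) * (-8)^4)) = -479630074141193 / 64623104000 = -7421.96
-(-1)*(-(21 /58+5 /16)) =-313 /464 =-0.67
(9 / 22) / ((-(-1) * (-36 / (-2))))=0.02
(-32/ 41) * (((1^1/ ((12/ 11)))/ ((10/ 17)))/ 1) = -748/ 615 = -1.22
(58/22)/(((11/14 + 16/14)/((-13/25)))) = -5278/7425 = -0.71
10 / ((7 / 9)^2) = 810 / 49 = 16.53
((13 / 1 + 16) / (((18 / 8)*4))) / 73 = 29 / 657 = 0.04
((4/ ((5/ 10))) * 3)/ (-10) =-12/ 5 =-2.40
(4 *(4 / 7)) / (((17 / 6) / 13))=1248 / 119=10.49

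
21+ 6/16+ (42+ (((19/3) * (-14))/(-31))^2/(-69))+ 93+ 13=808072207/4774248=169.26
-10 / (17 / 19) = -190 / 17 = -11.18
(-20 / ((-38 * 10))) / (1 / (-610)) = -610 / 19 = -32.11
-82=-82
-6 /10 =-3 /5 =-0.60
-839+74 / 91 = -838.19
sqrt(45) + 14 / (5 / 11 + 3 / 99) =3* sqrt(5) + 231 / 8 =35.58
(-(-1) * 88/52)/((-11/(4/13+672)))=-103.43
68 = 68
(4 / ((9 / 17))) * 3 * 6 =136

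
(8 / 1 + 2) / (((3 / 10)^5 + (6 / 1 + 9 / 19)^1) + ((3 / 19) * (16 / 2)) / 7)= 133000000 / 88532319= 1.50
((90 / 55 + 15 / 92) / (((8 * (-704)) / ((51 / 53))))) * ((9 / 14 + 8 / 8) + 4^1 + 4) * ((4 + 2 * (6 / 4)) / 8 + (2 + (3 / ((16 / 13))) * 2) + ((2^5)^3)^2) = -7692645419212185 / 2416623616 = -3183220.33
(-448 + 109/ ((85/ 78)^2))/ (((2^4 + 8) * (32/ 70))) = -4503877/ 138720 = -32.47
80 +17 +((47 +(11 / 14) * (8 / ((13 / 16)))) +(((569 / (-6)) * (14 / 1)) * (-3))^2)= 1443664107 / 91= 15864440.74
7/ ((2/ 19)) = 133/ 2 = 66.50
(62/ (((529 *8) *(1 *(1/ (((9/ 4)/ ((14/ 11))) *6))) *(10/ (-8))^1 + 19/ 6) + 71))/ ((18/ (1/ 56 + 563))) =-1040457/ 227780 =-4.57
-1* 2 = -2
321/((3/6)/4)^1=2568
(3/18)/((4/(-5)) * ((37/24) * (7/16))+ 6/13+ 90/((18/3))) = 1040/93113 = 0.01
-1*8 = -8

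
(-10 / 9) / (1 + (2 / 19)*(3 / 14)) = -665 / 612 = -1.09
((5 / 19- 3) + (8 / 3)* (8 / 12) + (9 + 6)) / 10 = 2401 / 1710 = 1.40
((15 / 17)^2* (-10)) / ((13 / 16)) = -36000 / 3757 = -9.58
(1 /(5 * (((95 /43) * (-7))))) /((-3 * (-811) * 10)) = -43 /80897250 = -0.00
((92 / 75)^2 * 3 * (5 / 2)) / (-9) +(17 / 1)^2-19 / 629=610784822 / 2122875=287.72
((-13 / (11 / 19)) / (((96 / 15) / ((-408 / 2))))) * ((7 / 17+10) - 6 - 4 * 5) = -981825 / 88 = -11157.10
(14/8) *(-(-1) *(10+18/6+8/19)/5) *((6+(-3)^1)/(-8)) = -1071/608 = -1.76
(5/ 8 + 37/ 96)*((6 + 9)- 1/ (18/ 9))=2813/ 192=14.65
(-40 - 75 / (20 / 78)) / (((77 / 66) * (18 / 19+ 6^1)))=-1805 / 44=-41.02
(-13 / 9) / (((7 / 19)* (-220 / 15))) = 0.27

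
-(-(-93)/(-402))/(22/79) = 2449/2948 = 0.83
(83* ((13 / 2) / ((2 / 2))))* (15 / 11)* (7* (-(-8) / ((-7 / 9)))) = -582660 / 11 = -52969.09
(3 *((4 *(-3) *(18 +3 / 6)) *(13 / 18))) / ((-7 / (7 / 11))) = 481 / 11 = 43.73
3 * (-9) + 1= -26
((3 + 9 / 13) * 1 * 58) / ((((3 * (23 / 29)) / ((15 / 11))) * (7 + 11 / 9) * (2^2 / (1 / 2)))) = 227070 / 121693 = 1.87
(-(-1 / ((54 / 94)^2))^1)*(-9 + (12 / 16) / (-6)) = -27.65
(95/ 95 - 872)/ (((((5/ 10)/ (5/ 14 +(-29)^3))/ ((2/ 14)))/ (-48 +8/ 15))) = -211745319032/ 735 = -288088869.43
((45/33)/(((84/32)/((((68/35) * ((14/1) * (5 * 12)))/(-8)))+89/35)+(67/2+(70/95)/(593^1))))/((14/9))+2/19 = 69784652578/538492157291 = 0.13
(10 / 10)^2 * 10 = 10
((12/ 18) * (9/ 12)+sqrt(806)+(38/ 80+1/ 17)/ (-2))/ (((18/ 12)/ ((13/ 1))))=4121/ 2040+26 * sqrt(806)/ 3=248.07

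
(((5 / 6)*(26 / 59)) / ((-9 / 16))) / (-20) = 52 / 1593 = 0.03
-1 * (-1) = 1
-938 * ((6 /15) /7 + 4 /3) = -19564 /15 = -1304.27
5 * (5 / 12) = 25 / 12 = 2.08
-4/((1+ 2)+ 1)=-1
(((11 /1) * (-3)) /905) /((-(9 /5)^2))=55 /4887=0.01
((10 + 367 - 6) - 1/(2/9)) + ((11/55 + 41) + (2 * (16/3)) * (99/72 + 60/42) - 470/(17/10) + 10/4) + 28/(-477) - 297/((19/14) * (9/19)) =-298.42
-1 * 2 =-2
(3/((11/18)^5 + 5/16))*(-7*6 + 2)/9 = -25194240/751541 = -33.52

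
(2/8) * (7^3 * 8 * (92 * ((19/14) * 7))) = 599564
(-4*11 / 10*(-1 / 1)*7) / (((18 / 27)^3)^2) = 56133 / 160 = 350.83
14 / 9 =1.56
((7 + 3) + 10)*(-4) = -80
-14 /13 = -1.08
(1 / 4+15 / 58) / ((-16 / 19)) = -1121 / 1856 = -0.60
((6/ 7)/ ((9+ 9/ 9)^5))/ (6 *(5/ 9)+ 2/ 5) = 9/ 3920000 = 0.00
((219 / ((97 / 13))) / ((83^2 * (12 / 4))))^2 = 900601 / 446535342289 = 0.00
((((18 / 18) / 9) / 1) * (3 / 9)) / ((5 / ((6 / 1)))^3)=8 / 125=0.06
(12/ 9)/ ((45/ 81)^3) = 972/ 125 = 7.78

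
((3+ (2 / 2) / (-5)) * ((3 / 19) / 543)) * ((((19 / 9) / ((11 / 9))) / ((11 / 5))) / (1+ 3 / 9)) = 21 / 43802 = 0.00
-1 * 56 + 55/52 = -2857/52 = -54.94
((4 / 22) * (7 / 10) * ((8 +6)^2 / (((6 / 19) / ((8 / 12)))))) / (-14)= -1862 / 495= -3.76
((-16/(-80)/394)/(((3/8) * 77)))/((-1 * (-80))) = 1/4550700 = 0.00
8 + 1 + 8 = 17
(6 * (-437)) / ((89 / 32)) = -83904 / 89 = -942.74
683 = 683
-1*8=-8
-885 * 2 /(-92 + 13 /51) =90270 /4679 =19.29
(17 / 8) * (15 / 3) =85 / 8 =10.62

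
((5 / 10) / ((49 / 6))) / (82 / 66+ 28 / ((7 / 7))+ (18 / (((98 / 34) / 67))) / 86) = 4257 / 2371538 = 0.00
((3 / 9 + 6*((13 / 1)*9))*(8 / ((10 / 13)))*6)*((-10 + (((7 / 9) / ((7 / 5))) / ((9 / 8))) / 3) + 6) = -168088.31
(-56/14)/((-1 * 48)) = 1/12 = 0.08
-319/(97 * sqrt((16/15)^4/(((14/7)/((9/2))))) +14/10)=-23925/12521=-1.91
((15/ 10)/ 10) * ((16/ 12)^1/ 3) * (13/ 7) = 13/ 105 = 0.12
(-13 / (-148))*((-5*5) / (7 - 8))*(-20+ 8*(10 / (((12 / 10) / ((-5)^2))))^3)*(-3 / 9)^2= 17650023.62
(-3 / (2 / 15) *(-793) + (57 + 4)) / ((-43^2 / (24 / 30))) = -71614 / 9245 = -7.75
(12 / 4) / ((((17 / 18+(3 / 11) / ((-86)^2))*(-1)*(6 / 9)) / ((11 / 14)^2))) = -199342539 / 67772194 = -2.94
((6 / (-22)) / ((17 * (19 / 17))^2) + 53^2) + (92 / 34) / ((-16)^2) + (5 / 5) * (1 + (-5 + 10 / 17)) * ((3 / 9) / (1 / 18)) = 24095477445 / 8640896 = 2788.54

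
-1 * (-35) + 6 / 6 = 36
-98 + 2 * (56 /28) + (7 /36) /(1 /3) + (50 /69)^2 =-1769027 /19044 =-92.89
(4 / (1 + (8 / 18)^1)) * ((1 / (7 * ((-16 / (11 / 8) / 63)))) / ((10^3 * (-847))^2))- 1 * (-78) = 2116226111999919 / 27131104000000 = 78.00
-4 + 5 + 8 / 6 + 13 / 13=3.33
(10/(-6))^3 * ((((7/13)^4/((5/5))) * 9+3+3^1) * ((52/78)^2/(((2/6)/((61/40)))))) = -63.60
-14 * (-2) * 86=2408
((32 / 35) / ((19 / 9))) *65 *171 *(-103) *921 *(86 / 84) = -467515839.67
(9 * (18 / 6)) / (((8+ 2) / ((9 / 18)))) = 27 / 20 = 1.35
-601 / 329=-1.83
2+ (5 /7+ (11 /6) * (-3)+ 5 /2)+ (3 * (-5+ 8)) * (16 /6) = 166 /7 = 23.71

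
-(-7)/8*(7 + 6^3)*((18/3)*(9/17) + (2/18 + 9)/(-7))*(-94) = -5261462/153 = -34388.64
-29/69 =-0.42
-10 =-10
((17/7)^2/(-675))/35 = -289/1157625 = -0.00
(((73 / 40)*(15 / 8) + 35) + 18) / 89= 3611 / 5696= 0.63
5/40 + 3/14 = 19/56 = 0.34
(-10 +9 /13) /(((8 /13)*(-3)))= 121 /24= 5.04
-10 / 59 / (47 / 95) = -950 / 2773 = -0.34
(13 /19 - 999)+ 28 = -18436 /19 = -970.32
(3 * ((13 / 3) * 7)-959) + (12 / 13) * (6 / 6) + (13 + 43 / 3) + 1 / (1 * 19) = -622211 / 741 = -839.69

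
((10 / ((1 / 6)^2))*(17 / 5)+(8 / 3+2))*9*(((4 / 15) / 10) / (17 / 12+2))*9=796176 / 1025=776.76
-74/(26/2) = -74/13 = -5.69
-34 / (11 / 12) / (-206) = 204 / 1133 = 0.18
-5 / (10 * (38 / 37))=-37 / 76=-0.49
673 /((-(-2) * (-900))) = -673 /1800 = -0.37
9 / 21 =3 / 7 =0.43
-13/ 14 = -0.93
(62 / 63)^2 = 0.97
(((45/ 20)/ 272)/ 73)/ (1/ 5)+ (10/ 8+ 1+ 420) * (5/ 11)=167684415/ 873664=191.93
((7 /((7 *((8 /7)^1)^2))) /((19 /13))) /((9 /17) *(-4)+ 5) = 221 /1216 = 0.18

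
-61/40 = -1.52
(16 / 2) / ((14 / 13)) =52 / 7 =7.43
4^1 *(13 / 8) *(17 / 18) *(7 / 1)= 1547 / 36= 42.97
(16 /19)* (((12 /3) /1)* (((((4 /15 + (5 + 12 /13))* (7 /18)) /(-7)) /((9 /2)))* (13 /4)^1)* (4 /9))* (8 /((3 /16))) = -9887744 /623295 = -15.86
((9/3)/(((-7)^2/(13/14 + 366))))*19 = 292809/686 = 426.84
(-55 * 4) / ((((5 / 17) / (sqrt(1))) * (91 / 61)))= -501.41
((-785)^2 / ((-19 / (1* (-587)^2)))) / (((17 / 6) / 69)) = -87905461258350 / 323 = -272153130830.80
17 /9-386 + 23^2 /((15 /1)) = -348.84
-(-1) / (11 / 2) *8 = 16 / 11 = 1.45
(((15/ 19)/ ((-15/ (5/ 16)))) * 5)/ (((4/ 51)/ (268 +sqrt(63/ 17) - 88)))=-57375/ 304 - 225 * sqrt(119)/ 1216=-190.75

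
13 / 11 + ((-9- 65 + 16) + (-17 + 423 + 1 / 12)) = 46103 / 132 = 349.27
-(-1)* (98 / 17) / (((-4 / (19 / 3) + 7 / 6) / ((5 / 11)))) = 55860 / 11407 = 4.90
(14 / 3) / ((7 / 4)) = 8 / 3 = 2.67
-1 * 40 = -40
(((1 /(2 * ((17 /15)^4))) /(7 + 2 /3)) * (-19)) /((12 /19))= -18275625 /15367864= -1.19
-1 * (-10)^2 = -100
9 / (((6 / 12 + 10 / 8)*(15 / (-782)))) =-9384 / 35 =-268.11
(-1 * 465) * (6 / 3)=-930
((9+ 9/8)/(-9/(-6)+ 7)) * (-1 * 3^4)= -96.49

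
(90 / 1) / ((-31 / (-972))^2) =88481.33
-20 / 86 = -10 / 43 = -0.23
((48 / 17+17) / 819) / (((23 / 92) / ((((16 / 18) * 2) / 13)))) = 21568 / 1628991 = 0.01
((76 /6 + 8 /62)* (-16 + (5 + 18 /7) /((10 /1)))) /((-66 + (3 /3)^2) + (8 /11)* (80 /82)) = 8180689 /2696535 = 3.03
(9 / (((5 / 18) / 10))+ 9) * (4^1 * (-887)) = -1181484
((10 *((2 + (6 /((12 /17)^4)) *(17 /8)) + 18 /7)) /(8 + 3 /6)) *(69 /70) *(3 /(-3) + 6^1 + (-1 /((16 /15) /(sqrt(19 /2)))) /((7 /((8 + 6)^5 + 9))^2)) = 1244729525 /3838464 - 360055859410555422725 *sqrt(38) /2006237184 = -1106316540562.57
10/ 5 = 2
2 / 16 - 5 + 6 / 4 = -27 / 8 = -3.38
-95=-95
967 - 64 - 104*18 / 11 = 8061 / 11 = 732.82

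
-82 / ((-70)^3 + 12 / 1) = 41 / 171494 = 0.00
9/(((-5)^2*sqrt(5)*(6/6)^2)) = 9*sqrt(5)/125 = 0.16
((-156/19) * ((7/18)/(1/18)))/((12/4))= -364/19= -19.16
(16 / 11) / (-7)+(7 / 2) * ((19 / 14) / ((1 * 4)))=1207 / 1232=0.98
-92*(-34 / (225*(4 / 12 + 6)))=3128 / 1425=2.20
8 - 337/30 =-97/30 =-3.23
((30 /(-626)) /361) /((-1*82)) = 15 /9265426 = 0.00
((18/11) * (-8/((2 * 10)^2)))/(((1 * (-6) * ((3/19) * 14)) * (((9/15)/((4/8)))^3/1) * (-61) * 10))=-19/8116416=-0.00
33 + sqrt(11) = 36.32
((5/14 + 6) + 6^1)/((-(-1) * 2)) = 173/28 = 6.18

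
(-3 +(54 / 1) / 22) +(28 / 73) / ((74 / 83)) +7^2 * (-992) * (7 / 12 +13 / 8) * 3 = -9567777332 / 29711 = -322028.12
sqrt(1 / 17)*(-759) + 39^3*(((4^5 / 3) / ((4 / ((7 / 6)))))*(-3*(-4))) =70866432-759*sqrt(17) / 17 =70866247.92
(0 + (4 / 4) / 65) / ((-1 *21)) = -1 / 1365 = -0.00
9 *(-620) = -5580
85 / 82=1.04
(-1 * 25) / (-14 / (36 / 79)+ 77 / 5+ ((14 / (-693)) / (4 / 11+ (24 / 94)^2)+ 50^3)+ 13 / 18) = -1172250 / 5860563197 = -0.00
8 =8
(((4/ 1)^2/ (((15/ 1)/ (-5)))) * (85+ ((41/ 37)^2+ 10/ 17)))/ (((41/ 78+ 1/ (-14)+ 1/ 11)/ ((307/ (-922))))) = 4967241511232/ 17563132361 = 282.82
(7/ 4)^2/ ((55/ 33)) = 147/ 80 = 1.84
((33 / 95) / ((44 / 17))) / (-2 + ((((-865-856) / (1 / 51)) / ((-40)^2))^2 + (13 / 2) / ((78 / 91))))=19584000 / 439928381137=0.00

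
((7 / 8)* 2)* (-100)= -175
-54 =-54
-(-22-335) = 357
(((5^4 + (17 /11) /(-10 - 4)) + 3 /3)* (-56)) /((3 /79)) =-10152764 /11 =-922978.55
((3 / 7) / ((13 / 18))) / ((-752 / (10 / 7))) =-135 / 119756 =-0.00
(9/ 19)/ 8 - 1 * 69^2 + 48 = -716367/ 152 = -4712.94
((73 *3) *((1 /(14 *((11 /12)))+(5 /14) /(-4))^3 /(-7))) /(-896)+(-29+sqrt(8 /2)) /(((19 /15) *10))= -173104795713 /81209655296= -2.13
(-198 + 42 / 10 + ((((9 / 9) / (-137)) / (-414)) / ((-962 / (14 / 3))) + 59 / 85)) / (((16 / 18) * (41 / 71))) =-95380592817401 / 253534753680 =-376.20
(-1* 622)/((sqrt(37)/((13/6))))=-4043* sqrt(37)/111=-221.56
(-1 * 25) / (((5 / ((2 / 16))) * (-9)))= 5 / 72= 0.07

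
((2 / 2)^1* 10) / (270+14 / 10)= 50 / 1357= 0.04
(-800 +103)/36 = -697/36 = -19.36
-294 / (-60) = 49 / 10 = 4.90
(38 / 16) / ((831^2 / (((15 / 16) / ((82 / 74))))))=3515 / 1208021376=0.00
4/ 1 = 4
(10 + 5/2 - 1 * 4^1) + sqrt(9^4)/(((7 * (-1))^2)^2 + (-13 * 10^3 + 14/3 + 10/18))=809695/95344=8.49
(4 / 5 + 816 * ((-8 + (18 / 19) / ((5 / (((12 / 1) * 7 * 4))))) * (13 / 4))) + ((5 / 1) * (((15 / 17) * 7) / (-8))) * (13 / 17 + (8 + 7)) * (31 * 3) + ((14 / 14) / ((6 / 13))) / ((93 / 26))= 2174818557139 / 15319890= 141960.46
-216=-216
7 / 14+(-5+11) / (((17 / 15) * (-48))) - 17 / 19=-1305 / 2584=-0.51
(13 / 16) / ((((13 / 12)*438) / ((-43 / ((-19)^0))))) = -43 / 584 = -0.07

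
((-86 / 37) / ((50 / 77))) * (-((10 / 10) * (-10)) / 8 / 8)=-3311 / 5920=-0.56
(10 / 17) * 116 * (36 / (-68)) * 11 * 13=-1492920 / 289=-5165.81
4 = 4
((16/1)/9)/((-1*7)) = -16/63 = -0.25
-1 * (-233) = 233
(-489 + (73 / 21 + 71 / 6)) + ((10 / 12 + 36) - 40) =-3338 / 7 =-476.86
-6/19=-0.32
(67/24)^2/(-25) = -4489/14400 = -0.31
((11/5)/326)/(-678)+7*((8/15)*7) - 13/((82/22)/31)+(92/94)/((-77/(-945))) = -69.98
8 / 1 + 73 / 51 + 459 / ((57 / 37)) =297850 / 969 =307.38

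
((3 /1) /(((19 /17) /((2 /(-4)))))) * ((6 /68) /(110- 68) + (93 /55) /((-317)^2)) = -16713489 /5880616280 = -0.00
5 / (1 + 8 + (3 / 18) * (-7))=30 / 47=0.64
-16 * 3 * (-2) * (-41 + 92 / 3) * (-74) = 73408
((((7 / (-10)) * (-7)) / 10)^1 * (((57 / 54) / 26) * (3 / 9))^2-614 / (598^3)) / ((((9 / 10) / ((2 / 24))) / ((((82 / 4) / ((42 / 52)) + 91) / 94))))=2708365619 / 271976122716480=0.00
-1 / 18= -0.06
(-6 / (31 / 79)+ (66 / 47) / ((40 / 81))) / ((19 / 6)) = -1088091 / 276830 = -3.93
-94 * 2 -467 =-655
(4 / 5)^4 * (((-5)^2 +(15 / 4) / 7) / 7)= 1.49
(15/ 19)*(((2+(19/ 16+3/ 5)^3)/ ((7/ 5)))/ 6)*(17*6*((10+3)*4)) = 2617661241/ 680960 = 3844.07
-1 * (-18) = 18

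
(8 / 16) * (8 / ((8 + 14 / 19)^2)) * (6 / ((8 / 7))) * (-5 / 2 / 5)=-7581 / 55112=-0.14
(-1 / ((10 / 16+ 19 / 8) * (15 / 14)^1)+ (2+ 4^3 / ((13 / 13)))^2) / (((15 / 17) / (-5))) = -3332102 / 135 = -24682.24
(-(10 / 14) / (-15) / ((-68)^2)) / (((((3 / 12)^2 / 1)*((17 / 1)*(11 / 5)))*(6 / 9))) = 5 / 756602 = 0.00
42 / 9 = 14 / 3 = 4.67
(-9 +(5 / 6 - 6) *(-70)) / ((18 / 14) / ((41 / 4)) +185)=303646 / 159393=1.91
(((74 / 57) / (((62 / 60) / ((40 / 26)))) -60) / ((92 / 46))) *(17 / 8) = -1889635 / 30628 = -61.70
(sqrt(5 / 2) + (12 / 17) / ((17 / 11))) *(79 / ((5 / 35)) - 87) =61512 / 289 + 233 *sqrt(10) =949.65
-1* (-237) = 237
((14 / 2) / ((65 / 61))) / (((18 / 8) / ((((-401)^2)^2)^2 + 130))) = 1141938847206385129529348 / 585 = 1952032217446812187229.66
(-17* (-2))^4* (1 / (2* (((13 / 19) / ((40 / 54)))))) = 253903840 / 351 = 723372.76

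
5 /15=0.33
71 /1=71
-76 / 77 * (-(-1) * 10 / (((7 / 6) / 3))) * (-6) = 82080 / 539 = 152.28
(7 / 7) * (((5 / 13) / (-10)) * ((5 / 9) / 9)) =-5 / 2106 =-0.00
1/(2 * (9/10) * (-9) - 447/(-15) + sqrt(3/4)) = 0.07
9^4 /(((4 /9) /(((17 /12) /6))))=111537 /32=3485.53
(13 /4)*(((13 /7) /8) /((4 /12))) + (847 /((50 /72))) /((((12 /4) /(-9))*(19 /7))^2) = 3016697403 /2021600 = 1492.23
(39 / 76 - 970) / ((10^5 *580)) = -73681 / 4408000000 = -0.00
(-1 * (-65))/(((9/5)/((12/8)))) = 54.17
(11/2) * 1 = 11/2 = 5.50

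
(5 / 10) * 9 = 9 / 2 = 4.50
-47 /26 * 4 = -94 /13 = -7.23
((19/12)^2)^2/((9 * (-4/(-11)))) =1.92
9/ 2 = 4.50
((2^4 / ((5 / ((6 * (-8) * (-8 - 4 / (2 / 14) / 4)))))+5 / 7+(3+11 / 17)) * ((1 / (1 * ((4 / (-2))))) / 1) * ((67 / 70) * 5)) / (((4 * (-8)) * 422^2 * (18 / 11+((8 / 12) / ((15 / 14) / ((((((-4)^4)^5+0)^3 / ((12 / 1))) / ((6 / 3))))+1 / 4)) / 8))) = 70639404551802269459400708588971856883542813 / 143549195308306917782305680841362465723038804992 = 0.00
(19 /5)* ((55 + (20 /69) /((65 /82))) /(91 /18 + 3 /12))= 39.65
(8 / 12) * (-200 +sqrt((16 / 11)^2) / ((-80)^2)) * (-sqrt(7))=352.77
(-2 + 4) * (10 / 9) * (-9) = -20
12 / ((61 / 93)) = 1116 / 61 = 18.30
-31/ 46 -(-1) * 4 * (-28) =-5183/ 46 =-112.67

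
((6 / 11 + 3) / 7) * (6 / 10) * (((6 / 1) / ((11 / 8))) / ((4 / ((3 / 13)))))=324 / 4235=0.08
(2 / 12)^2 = 1 / 36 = 0.03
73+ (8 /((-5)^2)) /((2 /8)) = 1857 /25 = 74.28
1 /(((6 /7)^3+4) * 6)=343 /9528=0.04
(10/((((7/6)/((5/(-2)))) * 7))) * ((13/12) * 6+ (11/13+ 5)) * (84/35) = -57780/637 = -90.71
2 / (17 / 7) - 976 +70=-15388 / 17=-905.18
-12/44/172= -3/1892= -0.00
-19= -19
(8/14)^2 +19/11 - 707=-379966/539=-704.95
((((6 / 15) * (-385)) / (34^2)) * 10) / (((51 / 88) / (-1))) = 33880 / 14739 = 2.30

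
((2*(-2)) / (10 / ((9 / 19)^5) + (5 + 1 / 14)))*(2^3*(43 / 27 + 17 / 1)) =-491847552 / 350846339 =-1.40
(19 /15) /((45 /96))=608 /225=2.70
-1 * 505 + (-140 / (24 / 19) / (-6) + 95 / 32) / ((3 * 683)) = -504.99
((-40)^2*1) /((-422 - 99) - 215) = -50 /23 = -2.17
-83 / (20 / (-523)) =43409 / 20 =2170.45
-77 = -77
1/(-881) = -1/881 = -0.00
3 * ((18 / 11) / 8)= 27 / 44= 0.61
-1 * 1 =-1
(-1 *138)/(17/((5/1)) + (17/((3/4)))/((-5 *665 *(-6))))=-4129650/101779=-40.57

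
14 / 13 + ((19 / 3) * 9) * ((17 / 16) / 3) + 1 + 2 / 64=9275 / 416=22.30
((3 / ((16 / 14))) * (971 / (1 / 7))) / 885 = 47579 / 2360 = 20.16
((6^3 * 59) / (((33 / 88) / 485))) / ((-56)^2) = 257535 / 49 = 5255.82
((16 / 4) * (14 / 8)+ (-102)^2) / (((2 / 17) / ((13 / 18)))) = 2300831 / 36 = 63911.97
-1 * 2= -2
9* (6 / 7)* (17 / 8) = 459 / 28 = 16.39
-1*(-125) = 125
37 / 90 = 0.41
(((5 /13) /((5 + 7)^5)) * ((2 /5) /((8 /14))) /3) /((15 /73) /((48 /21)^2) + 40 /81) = 511 /755403480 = 0.00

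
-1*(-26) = 26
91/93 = 0.98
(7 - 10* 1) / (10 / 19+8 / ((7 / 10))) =-133 / 530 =-0.25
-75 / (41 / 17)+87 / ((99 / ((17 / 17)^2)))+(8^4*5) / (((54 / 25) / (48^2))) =29556695114 / 1353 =21845303.11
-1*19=-19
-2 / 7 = -0.29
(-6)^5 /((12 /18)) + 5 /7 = -81643 /7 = -11663.29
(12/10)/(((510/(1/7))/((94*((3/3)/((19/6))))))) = 564/56525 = 0.01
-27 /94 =-0.29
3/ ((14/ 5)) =15/ 14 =1.07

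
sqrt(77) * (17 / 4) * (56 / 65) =238 * sqrt(77) / 65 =32.13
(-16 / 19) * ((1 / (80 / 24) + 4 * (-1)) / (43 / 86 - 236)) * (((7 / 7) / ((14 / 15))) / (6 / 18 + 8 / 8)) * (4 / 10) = -444 / 104405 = -0.00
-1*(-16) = 16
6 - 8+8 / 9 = -10 / 9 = -1.11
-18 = -18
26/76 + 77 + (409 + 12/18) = 55519/114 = 487.01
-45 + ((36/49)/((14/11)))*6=-14247/343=-41.54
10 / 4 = 5 / 2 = 2.50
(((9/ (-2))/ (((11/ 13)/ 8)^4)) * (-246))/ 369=350957568/ 14641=23970.87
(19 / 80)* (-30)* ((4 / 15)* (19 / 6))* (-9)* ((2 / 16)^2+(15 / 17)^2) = 15908187 / 369920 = 43.00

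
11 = 11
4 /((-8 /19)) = -19 /2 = -9.50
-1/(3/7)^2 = -49/9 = -5.44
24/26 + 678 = 8826/13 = 678.92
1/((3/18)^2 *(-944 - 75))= -36/1019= -0.04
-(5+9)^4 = -38416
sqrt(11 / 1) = sqrt(11) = 3.32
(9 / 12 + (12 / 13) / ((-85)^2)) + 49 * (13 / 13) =18691123 / 375700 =49.75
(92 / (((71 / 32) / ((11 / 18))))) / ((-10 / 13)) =-105248 / 3195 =-32.94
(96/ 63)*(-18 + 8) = -320/ 21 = -15.24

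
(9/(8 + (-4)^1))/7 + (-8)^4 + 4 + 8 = 115033/28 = 4108.32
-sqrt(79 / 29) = -sqrt(2291) / 29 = -1.65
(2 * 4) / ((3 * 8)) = 1 / 3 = 0.33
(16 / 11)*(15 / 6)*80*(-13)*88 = -332800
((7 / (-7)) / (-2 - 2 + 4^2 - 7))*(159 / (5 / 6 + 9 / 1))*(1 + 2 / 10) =-3.88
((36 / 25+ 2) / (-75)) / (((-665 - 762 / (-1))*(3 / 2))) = -172 / 545625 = -0.00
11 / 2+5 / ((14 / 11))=66 / 7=9.43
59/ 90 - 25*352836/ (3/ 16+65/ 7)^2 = -98291.35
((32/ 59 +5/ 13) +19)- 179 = -122009/ 767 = -159.07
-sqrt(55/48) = -sqrt(165)/12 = -1.07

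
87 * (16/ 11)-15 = 1227/ 11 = 111.55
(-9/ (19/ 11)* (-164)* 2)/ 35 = 32472/ 665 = 48.83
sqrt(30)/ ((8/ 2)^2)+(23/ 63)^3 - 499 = -124761286/ 250047+sqrt(30)/ 16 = -498.61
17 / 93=0.18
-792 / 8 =-99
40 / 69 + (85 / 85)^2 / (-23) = 37 / 69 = 0.54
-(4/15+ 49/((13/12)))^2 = -78712384/38025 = -2070.02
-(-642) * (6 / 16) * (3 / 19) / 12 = 3.17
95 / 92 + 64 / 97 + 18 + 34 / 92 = 20.06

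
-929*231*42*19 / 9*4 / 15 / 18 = -38055556 / 135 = -281893.01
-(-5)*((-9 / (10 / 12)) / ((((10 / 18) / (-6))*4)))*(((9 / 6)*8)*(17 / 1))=148716 / 5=29743.20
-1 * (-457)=457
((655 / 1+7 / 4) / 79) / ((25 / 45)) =23643 / 1580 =14.96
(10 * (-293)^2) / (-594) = -429245 / 297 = -1445.27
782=782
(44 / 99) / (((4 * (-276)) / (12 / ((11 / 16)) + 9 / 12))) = -89 / 12144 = -0.01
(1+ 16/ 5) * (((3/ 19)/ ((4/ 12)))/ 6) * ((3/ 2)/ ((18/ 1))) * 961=20181/ 760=26.55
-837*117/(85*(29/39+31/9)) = -11457693/41650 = -275.09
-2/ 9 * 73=-16.22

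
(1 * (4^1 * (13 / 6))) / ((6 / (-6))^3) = -8.67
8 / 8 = 1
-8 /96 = -1 /12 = -0.08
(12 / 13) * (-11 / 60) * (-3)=33 / 65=0.51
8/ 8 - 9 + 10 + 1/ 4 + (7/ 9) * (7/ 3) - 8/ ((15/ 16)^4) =-1274027/ 202500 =-6.29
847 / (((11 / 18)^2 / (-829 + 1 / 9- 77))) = -2054556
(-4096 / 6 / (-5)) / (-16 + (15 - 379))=-512 / 1425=-0.36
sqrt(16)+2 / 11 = 46 / 11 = 4.18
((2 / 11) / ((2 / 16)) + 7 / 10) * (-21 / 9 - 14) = -3871 / 110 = -35.19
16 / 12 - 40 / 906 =1.29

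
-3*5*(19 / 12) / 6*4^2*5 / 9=-950 / 27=-35.19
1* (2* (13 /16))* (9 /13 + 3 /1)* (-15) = -90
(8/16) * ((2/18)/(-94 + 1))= -1/1674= -0.00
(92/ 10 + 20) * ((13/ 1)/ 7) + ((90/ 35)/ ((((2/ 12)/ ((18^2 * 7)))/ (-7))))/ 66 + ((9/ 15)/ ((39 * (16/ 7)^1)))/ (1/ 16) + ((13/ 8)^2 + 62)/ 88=-9369236769/ 2562560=-3656.20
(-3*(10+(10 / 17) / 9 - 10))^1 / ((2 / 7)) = -35 / 51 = -0.69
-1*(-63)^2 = -3969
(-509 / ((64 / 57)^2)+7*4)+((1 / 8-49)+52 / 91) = -12158331 / 28672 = -424.05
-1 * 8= -8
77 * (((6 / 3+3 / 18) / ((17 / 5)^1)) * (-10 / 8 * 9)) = -75075 / 136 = -552.02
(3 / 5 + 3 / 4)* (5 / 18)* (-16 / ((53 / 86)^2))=-44376 / 2809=-15.80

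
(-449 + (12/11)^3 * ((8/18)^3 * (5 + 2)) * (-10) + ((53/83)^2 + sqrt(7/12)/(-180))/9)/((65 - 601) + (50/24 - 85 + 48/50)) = 5 * sqrt(21)/30032694 + 11312292460000/15298752764097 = 0.74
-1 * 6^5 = -7776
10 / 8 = 5 / 4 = 1.25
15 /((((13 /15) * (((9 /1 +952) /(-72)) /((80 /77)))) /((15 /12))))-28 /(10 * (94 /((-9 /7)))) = -372042351 /226060835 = -1.65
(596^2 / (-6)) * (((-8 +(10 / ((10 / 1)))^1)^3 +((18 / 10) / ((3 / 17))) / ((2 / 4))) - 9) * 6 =588948128 / 5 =117789625.60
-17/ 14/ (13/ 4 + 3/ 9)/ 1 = -0.34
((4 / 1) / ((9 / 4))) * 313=5008 / 9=556.44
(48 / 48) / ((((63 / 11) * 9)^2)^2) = 14641 / 103355177121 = 0.00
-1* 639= -639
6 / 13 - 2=-20 / 13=-1.54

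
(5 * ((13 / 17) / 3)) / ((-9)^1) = -65 / 459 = -0.14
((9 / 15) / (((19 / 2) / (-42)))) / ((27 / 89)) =-2492 / 285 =-8.74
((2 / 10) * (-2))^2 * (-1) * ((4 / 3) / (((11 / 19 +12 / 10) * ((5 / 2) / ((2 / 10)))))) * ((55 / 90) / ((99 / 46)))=-13984 / 5133375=-0.00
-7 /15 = -0.47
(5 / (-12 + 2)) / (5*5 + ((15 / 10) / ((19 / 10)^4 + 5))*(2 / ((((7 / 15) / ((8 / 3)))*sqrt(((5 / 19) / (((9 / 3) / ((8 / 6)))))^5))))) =177029721001 / 575993193353950 - 73818729054*sqrt(95) / 287996596676975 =-0.00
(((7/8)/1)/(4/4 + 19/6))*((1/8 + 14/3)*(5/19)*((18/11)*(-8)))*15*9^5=-1283430015/418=-3070406.73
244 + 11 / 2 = 499 / 2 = 249.50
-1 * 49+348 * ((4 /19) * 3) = 3245 /19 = 170.79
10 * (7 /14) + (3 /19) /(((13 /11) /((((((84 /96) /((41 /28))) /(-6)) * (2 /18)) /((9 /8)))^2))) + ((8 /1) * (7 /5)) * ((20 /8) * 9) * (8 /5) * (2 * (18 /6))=99059107945321 /40862596905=2424.20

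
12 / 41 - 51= -2079 / 41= -50.71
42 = 42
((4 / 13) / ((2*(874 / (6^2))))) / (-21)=-12 / 39767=-0.00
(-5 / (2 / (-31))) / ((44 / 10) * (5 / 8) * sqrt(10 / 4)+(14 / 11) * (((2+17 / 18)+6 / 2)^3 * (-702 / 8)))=-41055454079640 / 12427547616730009 - 2406341520 * sqrt(10) / 12427547616730009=-0.00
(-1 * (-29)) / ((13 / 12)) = 348 / 13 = 26.77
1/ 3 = 0.33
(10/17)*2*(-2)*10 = -23.53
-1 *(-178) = 178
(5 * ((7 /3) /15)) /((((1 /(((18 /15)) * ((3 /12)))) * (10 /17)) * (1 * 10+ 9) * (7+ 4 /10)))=119 /42180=0.00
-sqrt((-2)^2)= -2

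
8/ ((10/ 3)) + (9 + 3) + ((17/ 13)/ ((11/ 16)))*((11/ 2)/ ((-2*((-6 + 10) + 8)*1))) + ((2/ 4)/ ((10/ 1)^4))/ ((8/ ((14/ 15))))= 13.96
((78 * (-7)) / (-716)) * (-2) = -273 / 179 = -1.53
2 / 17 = 0.12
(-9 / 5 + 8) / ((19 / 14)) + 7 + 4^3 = 7179 / 95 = 75.57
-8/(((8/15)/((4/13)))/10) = -600/13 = -46.15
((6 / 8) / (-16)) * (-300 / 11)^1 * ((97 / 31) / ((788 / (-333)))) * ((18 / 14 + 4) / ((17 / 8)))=-268905825 / 63952504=-4.20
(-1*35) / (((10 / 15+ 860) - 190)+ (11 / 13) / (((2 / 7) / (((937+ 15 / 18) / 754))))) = -274456 / 5287985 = -0.05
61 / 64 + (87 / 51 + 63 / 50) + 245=6770597 / 27200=248.92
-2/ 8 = -1/ 4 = -0.25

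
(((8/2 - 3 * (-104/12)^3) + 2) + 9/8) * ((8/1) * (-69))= -3245783/3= -1081927.67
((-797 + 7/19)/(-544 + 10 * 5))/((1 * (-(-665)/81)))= 613008/3120845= 0.20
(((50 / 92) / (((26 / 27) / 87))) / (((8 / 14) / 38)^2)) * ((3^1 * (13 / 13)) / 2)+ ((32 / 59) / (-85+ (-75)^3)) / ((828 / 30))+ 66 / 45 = 9698014431489717 / 29775185440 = 325707.94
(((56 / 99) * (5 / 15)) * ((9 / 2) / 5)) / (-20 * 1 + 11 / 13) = -364 / 41085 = -0.01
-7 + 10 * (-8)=-87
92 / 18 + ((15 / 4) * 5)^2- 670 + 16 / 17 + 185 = -311839 / 2448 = -127.39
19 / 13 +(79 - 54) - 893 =-11265 / 13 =-866.54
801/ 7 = 114.43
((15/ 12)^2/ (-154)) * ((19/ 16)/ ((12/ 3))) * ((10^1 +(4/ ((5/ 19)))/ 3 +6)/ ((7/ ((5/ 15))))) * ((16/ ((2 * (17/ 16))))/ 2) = -7505/ 659736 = -0.01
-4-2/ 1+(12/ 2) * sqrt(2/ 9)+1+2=-3+2 * sqrt(2)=-0.17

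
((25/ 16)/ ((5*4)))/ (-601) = -5/ 38464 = -0.00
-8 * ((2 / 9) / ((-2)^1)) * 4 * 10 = 320 / 9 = 35.56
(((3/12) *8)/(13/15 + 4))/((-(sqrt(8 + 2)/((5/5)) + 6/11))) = 990/42851 - 1815 *sqrt(10)/42851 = -0.11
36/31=1.16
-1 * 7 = -7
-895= -895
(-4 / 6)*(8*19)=-304 / 3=-101.33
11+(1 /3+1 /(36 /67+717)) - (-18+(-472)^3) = 1685094089289 /16025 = 105154077.33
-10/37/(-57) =10/2109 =0.00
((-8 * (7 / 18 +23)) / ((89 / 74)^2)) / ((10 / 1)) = -4610792 / 356445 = -12.94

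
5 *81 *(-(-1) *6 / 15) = 162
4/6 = 2/3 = 0.67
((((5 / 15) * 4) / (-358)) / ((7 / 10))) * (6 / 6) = -20 / 3759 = -0.01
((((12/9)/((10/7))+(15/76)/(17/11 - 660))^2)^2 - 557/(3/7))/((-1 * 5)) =6037706636070261595395993198959/23241457006510380109120800000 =259.78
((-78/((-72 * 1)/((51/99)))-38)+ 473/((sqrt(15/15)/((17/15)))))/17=987277/33660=29.33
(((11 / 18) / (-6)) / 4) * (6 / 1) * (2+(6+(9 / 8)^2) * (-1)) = 3707 / 4608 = 0.80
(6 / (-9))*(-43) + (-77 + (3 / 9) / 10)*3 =-6067 / 30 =-202.23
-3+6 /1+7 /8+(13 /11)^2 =5103 /968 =5.27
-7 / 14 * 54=-27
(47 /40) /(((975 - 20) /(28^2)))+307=1470531 /4775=307.96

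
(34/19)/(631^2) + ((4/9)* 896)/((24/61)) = 206737933270/204256593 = 1012.15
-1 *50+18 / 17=-832 / 17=-48.94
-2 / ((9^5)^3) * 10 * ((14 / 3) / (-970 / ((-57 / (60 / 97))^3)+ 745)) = -3614034536 / 5939503720893111606342093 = -0.00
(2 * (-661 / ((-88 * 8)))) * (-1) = -661 / 352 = -1.88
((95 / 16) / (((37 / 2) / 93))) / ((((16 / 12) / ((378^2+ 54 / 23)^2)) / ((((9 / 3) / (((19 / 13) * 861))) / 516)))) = 16322003157080205 / 7729612576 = 2111619.83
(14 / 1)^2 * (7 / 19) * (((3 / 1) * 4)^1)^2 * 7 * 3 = 4148928 / 19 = 218364.63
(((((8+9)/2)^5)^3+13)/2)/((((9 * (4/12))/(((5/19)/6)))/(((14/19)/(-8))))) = -100184806802858462195/1703411712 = -58814205689.14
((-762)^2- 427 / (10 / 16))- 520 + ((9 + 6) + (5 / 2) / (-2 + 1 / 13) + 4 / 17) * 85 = 5806253 / 10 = 580625.30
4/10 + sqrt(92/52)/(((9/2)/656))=2/5 + 1312 * sqrt(299)/117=194.30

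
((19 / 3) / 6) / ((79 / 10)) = 95 / 711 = 0.13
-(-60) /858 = 10 /143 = 0.07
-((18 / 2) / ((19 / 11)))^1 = -99 / 19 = -5.21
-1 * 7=-7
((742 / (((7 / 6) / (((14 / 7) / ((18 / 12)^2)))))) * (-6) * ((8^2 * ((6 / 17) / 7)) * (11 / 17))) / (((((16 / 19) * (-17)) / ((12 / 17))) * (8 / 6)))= 153128448 / 584647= 261.92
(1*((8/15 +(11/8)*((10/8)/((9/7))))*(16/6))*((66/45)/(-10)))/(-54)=29623/2187000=0.01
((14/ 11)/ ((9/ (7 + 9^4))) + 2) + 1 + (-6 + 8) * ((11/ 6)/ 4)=369359/ 396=932.72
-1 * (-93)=93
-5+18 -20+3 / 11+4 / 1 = -30 / 11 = -2.73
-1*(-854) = 854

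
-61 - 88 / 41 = -2589 / 41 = -63.15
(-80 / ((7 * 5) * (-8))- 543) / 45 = -3799 / 315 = -12.06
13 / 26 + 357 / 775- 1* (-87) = 136339 / 1550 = 87.96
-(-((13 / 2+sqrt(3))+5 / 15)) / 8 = sqrt(3) / 8+41 / 48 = 1.07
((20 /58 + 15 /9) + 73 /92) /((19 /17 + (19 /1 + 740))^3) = 8484751 /1328473628829984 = 0.00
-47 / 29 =-1.62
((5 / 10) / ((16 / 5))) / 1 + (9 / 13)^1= 353 / 416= 0.85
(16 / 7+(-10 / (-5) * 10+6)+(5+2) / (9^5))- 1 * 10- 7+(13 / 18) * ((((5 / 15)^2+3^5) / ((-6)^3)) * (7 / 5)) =83890547 / 8266860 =10.15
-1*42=-42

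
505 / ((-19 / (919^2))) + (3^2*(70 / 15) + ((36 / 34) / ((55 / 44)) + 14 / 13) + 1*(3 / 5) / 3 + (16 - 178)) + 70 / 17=-471288540382 / 20995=-22447656.13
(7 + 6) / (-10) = -13 / 10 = -1.30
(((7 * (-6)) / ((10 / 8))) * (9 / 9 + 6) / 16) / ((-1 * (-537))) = -49 / 1790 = -0.03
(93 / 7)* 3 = 279 / 7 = 39.86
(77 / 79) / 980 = 11 / 11060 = 0.00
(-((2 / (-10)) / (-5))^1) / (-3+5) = -1 / 50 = -0.02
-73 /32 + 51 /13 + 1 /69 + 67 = 1970711 /28704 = 68.66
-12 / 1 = -12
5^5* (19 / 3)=59375 / 3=19791.67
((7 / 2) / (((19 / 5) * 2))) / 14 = 5 / 152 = 0.03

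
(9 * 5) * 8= 360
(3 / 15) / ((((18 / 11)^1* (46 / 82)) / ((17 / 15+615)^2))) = 19260984182 / 232875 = 82709.54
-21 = -21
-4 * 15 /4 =-15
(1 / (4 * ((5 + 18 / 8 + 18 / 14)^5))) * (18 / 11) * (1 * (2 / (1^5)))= 154893312 / 8577923917189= 0.00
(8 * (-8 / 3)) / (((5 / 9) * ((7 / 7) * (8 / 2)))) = -48 / 5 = -9.60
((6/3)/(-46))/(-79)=1/1817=0.00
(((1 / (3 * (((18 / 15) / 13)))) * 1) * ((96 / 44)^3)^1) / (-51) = -16640 / 22627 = -0.74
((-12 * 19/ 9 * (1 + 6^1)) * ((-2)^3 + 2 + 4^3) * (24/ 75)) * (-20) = 987392/ 15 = 65826.13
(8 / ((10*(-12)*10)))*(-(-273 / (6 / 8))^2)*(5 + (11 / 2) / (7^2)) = 112892 / 25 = 4515.68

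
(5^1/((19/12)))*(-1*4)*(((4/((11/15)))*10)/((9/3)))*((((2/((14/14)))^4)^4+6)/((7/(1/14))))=-1573008000/10241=-153599.06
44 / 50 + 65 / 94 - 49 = -111457 / 2350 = -47.43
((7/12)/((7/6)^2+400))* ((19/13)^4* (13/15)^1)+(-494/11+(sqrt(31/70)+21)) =-41733920978/1745944915+sqrt(2170)/70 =-23.24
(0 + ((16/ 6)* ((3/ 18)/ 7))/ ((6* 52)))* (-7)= -1/ 702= -0.00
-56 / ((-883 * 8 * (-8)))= -7 / 7064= -0.00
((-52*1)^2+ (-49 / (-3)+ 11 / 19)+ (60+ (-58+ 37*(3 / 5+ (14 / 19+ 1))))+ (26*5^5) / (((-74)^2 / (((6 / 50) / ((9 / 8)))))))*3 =1096737468 / 130055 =8432.87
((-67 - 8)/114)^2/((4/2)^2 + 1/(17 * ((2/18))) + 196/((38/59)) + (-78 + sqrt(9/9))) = 10625/5691336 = 0.00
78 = 78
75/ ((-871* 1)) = -75/ 871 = -0.09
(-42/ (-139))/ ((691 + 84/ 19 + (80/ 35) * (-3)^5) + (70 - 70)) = 5586/ 2588041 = 0.00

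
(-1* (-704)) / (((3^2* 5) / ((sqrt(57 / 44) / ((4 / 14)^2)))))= 392* sqrt(627) / 45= 218.13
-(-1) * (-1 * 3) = -3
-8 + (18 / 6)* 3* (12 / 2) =46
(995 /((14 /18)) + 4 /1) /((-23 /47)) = -422201 /161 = -2622.37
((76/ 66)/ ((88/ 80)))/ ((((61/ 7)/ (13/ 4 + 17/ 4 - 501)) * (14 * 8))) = -31255/ 59048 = -0.53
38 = 38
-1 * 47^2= -2209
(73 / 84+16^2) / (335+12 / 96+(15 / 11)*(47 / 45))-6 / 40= 7628051 / 12438860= 0.61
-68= -68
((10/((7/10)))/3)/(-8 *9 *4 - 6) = -50/3087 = -0.02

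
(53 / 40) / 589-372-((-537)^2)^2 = -1959171393357427 / 23560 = -83156680533.00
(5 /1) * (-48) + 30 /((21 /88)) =-800 /7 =-114.29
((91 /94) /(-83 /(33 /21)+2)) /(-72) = 77 /291024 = 0.00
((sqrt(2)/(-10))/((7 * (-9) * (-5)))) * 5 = -sqrt(2)/630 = -0.00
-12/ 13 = -0.92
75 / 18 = 25 / 6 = 4.17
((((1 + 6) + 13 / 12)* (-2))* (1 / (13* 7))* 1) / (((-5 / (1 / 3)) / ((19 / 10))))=1843 / 81900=0.02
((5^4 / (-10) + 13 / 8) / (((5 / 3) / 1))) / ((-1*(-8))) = -1461 / 320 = -4.57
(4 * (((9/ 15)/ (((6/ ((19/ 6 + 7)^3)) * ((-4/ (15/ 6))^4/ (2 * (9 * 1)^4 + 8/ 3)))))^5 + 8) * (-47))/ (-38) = 2555601619057132932599974591747187647165023338881215835402393/ 1251406407908908561211483851063296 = 2042183580734196123150535000.00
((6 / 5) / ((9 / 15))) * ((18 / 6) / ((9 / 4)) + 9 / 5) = 94 / 15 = 6.27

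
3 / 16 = 0.19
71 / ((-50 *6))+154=46129 / 300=153.76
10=10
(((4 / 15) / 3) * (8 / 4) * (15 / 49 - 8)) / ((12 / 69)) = -7.86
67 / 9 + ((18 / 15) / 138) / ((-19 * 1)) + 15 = 441361 / 19665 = 22.44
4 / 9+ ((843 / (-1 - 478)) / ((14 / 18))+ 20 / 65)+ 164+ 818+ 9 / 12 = 1539764771 / 1569204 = 981.24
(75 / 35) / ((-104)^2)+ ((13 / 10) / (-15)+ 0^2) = -491003 / 5678400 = -0.09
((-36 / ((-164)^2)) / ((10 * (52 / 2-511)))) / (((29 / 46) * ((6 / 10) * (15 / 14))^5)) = 3092488 / 775617308325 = 0.00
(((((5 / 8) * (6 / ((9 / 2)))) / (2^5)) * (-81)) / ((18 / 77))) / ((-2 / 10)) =5775 / 128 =45.12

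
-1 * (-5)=5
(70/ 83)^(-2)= 6889/ 4900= 1.41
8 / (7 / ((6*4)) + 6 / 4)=192 / 43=4.47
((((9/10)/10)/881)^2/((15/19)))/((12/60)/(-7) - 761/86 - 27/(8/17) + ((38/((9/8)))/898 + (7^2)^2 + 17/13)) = 8111778129/1433542683878098266250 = 0.00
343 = 343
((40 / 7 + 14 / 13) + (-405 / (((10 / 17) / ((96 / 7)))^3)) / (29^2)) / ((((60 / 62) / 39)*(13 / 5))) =-94487.32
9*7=63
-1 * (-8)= 8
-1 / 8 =-0.12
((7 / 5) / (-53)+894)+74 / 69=16365917 / 18285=895.05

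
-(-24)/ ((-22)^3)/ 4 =-3/ 5324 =-0.00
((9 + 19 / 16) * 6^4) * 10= 132030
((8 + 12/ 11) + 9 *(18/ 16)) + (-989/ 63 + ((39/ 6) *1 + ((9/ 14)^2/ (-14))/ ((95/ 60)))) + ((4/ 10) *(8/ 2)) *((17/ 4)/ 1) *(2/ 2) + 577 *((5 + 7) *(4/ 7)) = 102542038331/ 25807320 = 3973.37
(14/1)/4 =7/2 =3.50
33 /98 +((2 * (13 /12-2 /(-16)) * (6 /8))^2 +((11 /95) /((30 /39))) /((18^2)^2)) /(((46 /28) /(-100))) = -199.63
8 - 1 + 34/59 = 447/59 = 7.58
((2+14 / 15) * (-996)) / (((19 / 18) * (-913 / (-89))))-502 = -73322 / 95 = -771.81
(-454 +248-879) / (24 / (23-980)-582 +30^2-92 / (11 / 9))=-346115 / 77422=-4.47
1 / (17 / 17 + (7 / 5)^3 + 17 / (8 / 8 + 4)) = 125 / 893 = 0.14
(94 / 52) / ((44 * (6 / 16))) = 47 / 429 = 0.11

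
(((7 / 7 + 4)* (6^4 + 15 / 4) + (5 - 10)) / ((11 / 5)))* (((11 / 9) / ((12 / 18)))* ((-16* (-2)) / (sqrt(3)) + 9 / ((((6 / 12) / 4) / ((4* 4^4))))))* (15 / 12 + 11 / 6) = 4805375* sqrt(3) / 27 + 1230176000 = 1230484264.95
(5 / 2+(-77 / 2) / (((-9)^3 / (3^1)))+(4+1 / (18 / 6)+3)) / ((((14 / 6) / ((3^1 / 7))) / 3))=2428 / 441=5.51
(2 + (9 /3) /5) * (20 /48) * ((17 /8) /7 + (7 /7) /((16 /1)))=533 /1344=0.40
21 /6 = 7 /2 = 3.50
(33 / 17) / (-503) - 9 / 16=-77487 / 136816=-0.57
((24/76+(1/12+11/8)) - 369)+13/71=-11883377/32376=-367.04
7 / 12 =0.58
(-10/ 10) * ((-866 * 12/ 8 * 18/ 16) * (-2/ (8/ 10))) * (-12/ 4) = 175365/ 16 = 10960.31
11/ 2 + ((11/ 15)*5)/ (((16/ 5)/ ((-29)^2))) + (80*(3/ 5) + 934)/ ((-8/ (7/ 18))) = 132683/ 144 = 921.41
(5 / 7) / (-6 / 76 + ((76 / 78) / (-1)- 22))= -1482 / 47831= -0.03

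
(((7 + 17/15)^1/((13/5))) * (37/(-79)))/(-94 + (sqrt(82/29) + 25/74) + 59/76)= 35693750816 * sqrt(2378)/6093643734002877 + 32049294462680/2031214578000959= 0.02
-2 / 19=-0.11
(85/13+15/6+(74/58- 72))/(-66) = 46511/49764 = 0.93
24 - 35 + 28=17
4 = 4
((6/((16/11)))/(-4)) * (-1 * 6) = 99/16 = 6.19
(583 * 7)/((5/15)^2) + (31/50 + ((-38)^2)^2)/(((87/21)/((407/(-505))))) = -270132901269/732250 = -368908.02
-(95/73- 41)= 2898/73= 39.70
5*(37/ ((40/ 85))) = 3145/ 8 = 393.12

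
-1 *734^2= -538756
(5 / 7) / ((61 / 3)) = 15 / 427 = 0.04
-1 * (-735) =735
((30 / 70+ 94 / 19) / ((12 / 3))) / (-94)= -715 / 50008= -0.01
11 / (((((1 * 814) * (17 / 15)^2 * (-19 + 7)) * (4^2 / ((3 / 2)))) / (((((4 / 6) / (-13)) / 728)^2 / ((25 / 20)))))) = -5 / 15323889538048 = -0.00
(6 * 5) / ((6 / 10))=50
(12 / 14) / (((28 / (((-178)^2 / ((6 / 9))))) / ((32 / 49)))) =2281248 / 2401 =950.12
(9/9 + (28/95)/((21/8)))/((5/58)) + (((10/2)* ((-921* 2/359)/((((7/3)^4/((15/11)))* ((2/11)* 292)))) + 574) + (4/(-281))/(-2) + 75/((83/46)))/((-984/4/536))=-113890699728052288589/85741801100348925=-1328.30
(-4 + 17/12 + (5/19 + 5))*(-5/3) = -3055/684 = -4.47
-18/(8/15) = -135/4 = -33.75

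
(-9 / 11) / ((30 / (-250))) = 75 / 11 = 6.82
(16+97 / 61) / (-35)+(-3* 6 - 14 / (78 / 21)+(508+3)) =13564651 / 27755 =488.73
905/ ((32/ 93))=84165/ 32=2630.16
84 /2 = 42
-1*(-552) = 552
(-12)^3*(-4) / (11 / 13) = 89856 / 11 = 8168.73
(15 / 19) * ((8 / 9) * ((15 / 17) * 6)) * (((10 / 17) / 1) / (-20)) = -600 / 5491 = -0.11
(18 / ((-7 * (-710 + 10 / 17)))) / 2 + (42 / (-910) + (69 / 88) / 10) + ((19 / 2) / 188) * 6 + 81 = 4102194559 / 50434384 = 81.34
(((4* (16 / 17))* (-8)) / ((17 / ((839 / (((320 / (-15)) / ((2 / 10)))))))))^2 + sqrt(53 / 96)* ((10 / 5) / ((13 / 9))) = 3* sqrt(318) / 52 + 405458496 / 2088025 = 195.21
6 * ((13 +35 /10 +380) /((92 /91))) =2353.14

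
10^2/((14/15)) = 750/7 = 107.14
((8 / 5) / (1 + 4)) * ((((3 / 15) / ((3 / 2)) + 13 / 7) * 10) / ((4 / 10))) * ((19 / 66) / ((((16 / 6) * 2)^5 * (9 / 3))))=3249 / 9175040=0.00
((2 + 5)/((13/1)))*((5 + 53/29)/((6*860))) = 231/324220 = 0.00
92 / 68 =23 / 17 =1.35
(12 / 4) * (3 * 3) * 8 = 216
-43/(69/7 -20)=301/71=4.24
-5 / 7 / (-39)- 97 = -96.98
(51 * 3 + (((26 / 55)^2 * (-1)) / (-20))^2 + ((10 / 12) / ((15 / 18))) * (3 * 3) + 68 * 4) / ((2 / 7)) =694990168677 / 457531250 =1519.00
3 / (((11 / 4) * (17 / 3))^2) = 432 / 34969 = 0.01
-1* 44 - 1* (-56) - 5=7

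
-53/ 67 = -0.79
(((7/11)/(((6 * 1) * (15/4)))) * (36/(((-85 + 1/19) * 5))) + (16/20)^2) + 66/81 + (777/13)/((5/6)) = 380003636/5193045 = 73.18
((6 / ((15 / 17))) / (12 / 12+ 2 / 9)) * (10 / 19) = 612 / 209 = 2.93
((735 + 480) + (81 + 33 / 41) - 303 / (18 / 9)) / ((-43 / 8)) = -375660 / 1763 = -213.08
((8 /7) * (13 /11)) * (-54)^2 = 303264 /77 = 3938.49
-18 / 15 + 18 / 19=-24 / 95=-0.25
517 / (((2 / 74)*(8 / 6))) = 57387 / 4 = 14346.75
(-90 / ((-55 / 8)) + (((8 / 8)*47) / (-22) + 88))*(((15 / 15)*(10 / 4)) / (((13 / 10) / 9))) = 489825 / 286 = 1712.67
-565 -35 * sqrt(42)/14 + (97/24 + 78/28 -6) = -94781/168 -5 * sqrt(42)/2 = -580.37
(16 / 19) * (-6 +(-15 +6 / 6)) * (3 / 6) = -160 / 19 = -8.42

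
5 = 5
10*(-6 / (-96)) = 0.62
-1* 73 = -73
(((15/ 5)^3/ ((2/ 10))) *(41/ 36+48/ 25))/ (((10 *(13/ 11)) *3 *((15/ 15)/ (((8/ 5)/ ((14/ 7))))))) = 9.32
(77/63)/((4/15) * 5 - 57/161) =161/129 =1.25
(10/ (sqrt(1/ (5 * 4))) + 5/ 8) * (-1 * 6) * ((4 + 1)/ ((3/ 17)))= -3400 * sqrt(5) - 425/ 4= -7708.88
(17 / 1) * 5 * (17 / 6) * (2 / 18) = 1445 / 54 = 26.76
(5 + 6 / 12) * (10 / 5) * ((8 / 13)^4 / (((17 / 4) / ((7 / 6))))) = 630784 / 1456611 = 0.43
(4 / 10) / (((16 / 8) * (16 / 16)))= 1 / 5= 0.20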